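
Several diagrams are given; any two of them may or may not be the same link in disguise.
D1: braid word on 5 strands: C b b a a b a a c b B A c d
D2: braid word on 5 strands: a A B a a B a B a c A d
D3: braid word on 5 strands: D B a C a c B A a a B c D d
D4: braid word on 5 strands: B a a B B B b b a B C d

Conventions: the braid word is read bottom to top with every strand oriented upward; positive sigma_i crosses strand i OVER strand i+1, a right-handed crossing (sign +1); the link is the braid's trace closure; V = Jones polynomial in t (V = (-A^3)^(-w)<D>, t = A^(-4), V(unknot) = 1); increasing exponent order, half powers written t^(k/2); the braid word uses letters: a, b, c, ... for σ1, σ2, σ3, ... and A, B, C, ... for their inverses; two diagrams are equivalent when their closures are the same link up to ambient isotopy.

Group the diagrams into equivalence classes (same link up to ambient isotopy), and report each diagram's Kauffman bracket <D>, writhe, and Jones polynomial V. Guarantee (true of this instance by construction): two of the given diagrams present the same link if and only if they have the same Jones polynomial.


grouping into links: {D1} | {D2, D3, D4}
V(D1) = t^2 + t^4 - t^5 + t^6 - t^7  (w +8, c 14, <D> = -A^-4 + 1 - A^4 + A^8 + A^16)
V(D2) = -t^-3 + 2t^-2 - 2t^-1 + 3 - 2t + 2t^2 - t^3  [12 crossings, <D> = -A^-6 + 2A^-2 - 2A^2 + 3A^6 - 2A^10 + 2A^14 - A^18, w = +2]
V(D3) = -t^-3 + 2t^-2 - 2t^-1 + 3 - 2t + 2t^2 - t^3  [14 crossings, <D> = -A^-12 + 2A^-8 - 2A^-4 + 3 - 2A^4 + 2A^8 - A^12, w = 0]
V(D4) = -t^-3 + 2t^-2 - 2t^-1 + 3 - 2t + 2t^2 - t^3  (w 0, c 12, <D> = -A^-12 + 2A^-8 - 2A^-4 + 3 - 2A^4 + 2A^8 - A^12)
why: 2 values of V(t) split the 4 diagrams


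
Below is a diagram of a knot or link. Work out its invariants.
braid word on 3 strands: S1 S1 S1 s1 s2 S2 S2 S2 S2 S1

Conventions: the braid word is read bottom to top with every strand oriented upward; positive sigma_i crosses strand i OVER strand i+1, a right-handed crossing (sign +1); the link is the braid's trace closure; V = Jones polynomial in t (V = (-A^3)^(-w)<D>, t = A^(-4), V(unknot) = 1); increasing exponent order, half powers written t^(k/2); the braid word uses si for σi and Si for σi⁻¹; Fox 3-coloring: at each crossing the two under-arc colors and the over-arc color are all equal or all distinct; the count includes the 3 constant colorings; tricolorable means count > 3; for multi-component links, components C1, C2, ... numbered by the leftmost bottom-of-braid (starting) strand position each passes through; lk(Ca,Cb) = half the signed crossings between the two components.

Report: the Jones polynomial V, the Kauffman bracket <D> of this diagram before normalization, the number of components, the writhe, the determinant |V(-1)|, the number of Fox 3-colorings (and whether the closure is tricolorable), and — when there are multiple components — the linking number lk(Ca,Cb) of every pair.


V = t^-8 - 2t^-7 + t^-6 - 2t^-5 + 2t^-4 + t^-2
<D> = A^-10 + 2A^-2 - 2A^2 + A^6 - 2A^10 + A^14 (w = -6)
1 component over 10 crossings, w = -6
27 Fox colorings among 3^10, |V(-1)| = 9: tricolorable
why: det 9 = |V(-1)|; divisible by 3, so tricolorable


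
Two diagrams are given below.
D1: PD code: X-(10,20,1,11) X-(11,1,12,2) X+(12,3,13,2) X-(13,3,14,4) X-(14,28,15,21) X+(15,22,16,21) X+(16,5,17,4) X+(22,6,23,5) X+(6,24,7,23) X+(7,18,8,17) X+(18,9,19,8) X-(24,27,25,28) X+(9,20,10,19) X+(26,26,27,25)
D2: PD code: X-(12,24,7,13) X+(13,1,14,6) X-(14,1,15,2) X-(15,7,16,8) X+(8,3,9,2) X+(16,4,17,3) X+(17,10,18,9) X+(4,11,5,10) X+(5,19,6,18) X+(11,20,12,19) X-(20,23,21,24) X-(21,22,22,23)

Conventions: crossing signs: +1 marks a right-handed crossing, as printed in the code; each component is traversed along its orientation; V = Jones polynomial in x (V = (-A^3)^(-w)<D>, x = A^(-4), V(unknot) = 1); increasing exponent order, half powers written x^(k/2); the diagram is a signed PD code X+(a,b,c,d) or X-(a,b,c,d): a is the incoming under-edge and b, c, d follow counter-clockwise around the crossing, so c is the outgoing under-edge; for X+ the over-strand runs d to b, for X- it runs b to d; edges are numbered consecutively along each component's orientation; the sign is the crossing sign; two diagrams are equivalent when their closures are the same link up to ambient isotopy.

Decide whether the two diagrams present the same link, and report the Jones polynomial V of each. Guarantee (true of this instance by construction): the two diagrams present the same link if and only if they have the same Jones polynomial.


same link: yes
V(D1) = x + 2x^3 + x^5  [14 crossings, <D> = A^-8 + 2 + A^8, w = +4]
D2 (bracket A^-14 + 2A^-6 + A^2; 12 crossings at w = +2): V = x + 2x^3 + x^5
note: all 2 diagrams share one V(x), hence one class


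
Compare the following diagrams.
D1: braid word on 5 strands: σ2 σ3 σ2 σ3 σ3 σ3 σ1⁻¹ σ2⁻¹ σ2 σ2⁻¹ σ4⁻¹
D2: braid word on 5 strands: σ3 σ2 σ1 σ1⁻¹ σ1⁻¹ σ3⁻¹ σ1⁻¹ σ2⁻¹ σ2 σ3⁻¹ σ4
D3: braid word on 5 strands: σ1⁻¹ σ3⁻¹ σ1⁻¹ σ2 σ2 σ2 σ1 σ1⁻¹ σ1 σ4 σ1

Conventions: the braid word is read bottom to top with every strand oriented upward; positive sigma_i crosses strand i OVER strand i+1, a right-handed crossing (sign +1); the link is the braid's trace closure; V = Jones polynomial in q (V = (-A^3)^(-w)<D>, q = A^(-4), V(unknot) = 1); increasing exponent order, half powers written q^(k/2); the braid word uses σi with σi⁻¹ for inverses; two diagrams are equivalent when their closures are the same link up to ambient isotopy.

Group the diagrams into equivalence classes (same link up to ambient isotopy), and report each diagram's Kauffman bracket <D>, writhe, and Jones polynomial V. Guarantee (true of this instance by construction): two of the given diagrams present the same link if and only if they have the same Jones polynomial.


grouping into links: {D1} | {D2} | {D3}
V(D1) = -q^(3/2) - q^(7/2) + q^(9/2) - q^(11/2)  (w +3, c 11, <D> = A^-13 - A^-9 + A^-5 + A^3)
D2 (bracket A^-1 + A^7; 11 crossings at w = -1): V = -q^(-5/2) - q^(-1/2)
D3 (bracket -A^-9 + A^-1 + A^3 + A^7; 11 crossings at w = +3): V = -q^(1/2) - q^(3/2) - q^(5/2) + q^(9/2)
why: V(q) takes 3 values over 3 diagrams, fixing the grouping


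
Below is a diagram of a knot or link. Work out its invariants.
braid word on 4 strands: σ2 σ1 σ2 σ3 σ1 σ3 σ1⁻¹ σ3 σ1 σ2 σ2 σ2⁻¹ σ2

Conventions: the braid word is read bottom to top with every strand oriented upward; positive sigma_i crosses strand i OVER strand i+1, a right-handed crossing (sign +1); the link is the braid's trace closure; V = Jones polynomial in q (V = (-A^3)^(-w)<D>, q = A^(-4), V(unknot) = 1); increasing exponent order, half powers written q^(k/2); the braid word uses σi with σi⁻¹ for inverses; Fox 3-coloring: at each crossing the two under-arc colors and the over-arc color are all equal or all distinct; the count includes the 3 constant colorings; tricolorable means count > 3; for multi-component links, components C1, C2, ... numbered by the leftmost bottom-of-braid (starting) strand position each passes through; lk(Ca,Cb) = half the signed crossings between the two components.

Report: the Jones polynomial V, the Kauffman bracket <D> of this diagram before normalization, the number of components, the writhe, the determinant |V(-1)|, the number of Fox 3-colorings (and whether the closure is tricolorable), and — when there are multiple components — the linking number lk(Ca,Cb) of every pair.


V = q^3 + 2q^5 - 2q^6 + 2q^7 - 3q^8 + 2q^9 - 2q^10 + q^11
<D> = -A^-17 + 2A^-13 - 2A^-9 + 3A^-5 - 2A^-1 + 2A^3 - 2A^7 - A^15 (w = +9)
1 component over 13 crossings, w = +9
9 Fox colorings among 3^13, |V(-1)| = 15: tricolorable
why: the span of V is 8, forcing >= 8 crossings in any diagram


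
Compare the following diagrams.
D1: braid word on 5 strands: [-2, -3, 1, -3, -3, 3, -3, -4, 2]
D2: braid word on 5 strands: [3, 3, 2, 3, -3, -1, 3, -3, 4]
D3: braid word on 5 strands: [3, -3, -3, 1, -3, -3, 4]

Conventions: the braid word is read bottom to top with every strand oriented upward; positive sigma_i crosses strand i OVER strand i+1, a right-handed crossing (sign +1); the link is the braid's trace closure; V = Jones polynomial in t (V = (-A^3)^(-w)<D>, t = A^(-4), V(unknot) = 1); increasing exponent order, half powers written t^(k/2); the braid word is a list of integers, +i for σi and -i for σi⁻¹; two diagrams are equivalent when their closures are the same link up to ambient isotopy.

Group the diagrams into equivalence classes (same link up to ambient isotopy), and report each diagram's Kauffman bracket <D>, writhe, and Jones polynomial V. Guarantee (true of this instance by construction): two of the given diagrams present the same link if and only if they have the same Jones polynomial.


grouping into links: {D1, D3} | {D2}
V(D1) = t^(-9/2) - t^(-5/2) - t^(-3/2) - t^(-1/2)  (w -3, c 9, <D> = A^-7 + A^-3 + A - A^9)
V(D2) = -t^(1/2) - t^(5/2)  (w +3, c 9, <D> = A^-1 + A^7)
V(D3) = t^(-9/2) - t^(-5/2) - t^(-3/2) - t^(-1/2)  (w -1, c 7, <D> = A^-1 + A^3 + A^7 - A^15)
key observation: 2 classes among 3 diagrams; unequal V(t) rules out equality


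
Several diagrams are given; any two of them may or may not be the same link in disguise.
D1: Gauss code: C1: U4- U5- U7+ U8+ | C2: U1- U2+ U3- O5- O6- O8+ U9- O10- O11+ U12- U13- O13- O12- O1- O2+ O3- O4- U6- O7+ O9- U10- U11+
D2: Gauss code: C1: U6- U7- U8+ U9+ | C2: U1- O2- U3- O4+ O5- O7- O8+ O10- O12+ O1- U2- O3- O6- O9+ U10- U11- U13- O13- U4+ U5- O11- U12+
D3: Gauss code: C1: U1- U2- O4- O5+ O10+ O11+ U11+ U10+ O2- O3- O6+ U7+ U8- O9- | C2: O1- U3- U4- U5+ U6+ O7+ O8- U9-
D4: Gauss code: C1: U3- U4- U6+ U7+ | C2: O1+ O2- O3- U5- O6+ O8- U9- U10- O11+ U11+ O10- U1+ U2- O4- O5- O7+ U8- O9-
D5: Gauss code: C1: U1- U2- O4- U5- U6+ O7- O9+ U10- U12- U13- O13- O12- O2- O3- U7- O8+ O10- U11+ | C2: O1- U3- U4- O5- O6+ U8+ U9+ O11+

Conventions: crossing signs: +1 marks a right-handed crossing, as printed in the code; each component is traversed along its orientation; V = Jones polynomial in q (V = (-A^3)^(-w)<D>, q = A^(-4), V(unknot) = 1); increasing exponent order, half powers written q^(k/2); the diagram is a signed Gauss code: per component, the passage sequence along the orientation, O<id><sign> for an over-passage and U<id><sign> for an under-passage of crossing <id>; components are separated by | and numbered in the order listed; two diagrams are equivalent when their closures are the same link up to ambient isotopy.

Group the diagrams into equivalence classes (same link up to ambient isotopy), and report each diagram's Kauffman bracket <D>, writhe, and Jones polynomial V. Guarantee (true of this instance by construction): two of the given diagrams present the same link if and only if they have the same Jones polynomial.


classes: {D1, D2, D4, D5} | {D3}
V(D1) = q^(-9/2) - q^(-5/2) - q^(-3/2) - q^(-1/2)  [13 crossings, <D> = A^-13 + A^-9 + A^-5 - A^3, w = -5]
D2 (bracket A^-13 + A^-9 + A^-5 - A^3; 13 crossings at w = -5): V = q^(-9/2) - q^(-5/2) - q^(-3/2) - q^(-1/2)
V(D3) = -q^(-5/2) - q^(-1/2)  [11 crossings, <D> = A^-1 + A^7, w = -1]
V(D4) = q^(-9/2) - q^(-5/2) - q^(-3/2) - q^(-1/2)  (w -3, c 11, <D> = A^-7 + A^-3 + A - A^9)
V(D5) = q^(-9/2) - q^(-5/2) - q^(-3/2) - q^(-1/2)  [13 crossings, <D> = A^-13 + A^-9 + A^-5 - A^3, w = -5]
insight: 2 values of V(q) split the 5 diagrams


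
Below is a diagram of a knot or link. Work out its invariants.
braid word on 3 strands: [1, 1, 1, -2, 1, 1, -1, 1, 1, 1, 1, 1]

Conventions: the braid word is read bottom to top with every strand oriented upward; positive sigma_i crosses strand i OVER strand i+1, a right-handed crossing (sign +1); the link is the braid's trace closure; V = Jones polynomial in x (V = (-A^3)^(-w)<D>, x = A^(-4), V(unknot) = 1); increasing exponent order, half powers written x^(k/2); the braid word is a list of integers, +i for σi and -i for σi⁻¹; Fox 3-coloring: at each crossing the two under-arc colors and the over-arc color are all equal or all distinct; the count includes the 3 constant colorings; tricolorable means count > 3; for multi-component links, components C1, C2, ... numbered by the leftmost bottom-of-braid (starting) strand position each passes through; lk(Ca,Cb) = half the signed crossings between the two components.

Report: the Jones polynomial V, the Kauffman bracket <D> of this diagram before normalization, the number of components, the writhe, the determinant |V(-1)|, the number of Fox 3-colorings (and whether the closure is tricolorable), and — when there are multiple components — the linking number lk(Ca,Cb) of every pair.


V(x) = x^4 + x^6 - x^7 + x^8 - x^9 + x^10 - x^11 + x^12 - x^13
bracket: -A^-28 + A^-24 - A^-20 + A^-16 - A^-12 + A^-8 - A^-4 + 1 + A^8, w = +8
1 component, writhe +8, over 12 crossings
det 9, colorings 9 of 3^12 — tricolorable
observation: w = +8 (over 12 crossings) is diagram-only; (-A^3)^(-8) removes it from V


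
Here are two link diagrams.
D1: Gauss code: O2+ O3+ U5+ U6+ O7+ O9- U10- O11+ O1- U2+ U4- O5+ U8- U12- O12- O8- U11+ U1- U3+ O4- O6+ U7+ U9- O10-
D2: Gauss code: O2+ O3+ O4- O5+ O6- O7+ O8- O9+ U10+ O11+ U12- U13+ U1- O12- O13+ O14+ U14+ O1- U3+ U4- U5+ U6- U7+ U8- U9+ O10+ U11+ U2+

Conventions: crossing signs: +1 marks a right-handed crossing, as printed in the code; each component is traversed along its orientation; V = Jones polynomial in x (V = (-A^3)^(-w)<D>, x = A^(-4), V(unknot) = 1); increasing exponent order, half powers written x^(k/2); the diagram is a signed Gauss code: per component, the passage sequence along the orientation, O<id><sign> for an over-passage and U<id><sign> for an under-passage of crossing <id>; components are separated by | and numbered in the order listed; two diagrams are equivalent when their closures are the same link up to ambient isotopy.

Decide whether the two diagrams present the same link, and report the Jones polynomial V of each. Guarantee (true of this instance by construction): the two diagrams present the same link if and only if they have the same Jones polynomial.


same link: no
V(D1) = 1  [12 crossings, <D> = 1, w = 0]
D2 (bracket -A^-4 + 1 + A^8; 14 crossings at w = +4): V = x + x^3 - x^4
note: V(x) takes 2 values over 2 diagrams, fixing the grouping


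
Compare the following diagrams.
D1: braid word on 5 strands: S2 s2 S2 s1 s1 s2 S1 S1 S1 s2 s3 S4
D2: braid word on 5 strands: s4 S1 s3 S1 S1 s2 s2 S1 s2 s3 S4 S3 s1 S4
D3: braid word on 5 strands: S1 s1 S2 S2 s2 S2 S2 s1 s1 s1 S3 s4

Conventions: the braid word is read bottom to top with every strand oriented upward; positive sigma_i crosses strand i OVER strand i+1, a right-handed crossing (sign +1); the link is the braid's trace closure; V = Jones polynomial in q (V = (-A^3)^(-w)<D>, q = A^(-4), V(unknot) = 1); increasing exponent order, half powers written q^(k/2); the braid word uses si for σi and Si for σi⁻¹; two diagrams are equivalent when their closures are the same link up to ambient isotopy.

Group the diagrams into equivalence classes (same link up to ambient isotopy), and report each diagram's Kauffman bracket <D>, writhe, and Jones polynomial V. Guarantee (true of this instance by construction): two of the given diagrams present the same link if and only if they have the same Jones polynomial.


equivalence classes: {D1} | {D2} | {D3}
D1 (bracket 1; 12 crossings at w = 0): V = 1
V(D2) = -q^-3 + 2q^-2 - 2q^-1 + 3 - 2q + 2q^2 - q^3  (w 0, c 14, <D> = -A^-12 + 2A^-8 - 2A^-4 + 3 - 2A^4 + 2A^8 - A^12)
V(D3) = -q^-3 + q^-2 - q^-1 + 3 - q + q^2 - q^3  (w 0, c 12, <D> = -A^-12 + A^-8 - A^-4 + 3 - A^4 + A^8 - A^12)
observation: 3 classes among 3 diagrams; unequal V(q) rules out equality


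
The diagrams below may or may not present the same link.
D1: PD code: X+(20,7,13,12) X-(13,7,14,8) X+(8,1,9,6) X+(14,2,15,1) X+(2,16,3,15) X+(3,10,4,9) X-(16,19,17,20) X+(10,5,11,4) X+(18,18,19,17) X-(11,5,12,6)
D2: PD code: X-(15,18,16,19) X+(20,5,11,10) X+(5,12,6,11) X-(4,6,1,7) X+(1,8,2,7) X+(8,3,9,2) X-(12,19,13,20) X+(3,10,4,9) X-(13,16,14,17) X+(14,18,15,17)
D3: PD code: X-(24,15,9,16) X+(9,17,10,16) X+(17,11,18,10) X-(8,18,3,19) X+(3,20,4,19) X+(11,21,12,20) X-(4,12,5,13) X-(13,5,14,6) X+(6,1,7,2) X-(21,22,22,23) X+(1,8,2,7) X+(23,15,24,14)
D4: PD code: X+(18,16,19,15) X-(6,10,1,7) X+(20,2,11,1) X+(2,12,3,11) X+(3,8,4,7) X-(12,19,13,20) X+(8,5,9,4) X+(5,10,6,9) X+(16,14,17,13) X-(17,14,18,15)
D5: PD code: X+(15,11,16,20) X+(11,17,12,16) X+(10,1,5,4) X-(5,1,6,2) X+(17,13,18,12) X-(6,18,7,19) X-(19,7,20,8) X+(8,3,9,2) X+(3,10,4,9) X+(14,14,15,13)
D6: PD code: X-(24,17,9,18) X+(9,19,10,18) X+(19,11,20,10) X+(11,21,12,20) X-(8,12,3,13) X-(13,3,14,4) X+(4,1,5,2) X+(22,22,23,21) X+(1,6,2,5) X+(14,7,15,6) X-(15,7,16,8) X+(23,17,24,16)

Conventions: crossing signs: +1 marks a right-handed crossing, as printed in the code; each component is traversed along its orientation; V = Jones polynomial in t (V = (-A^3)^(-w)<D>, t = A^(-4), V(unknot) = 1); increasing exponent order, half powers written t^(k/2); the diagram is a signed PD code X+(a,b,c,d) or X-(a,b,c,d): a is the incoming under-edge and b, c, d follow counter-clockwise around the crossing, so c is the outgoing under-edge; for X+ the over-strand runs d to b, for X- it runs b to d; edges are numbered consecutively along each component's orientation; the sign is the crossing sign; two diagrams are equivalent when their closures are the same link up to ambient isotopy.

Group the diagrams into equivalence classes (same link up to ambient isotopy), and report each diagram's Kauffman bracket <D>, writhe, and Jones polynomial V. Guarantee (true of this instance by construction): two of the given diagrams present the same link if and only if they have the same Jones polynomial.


equivalence classes: {D1, D2, D4} | {D3, D5, D6}
D1 (bracket A^-8 + 2 + A^8; 10 crossings at w = +4): V = t + 2t^3 + t^5
V(D2) = t + 2t^3 + t^5  (w +2, c 10, <D> = A^-14 + 2A^-6 + A^2)
D3 (bracket -A^-18 + A^-14 - 2A^-10 + 3A^-6 - A^-2 + 3A^2 + A^10; 12 crossings at w = +2): V = t^-1 + 3t - t^2 + 3t^3 - 2t^4 + t^5 - t^6
V(D4) = t + 2t^3 + t^5  (w +4, c 10, <D> = A^-8 + 2 + A^8)
V(D5) = t^-1 + 3t - t^2 + 3t^3 - 2t^4 + t^5 - t^6  [10 crossings, <D> = -A^-12 + A^-8 - 2A^-4 + 3 - A^4 + 3A^8 + A^16, w = +4]
V(D6) = t^-1 + 3t - t^2 + 3t^3 - 2t^4 + t^5 - t^6  [12 crossings, <D> = -A^-12 + A^-8 - 2A^-4 + 3 - A^4 + 3A^8 + A^16, w = +4]
key observation: 2 values of V(t) split the 6 diagrams


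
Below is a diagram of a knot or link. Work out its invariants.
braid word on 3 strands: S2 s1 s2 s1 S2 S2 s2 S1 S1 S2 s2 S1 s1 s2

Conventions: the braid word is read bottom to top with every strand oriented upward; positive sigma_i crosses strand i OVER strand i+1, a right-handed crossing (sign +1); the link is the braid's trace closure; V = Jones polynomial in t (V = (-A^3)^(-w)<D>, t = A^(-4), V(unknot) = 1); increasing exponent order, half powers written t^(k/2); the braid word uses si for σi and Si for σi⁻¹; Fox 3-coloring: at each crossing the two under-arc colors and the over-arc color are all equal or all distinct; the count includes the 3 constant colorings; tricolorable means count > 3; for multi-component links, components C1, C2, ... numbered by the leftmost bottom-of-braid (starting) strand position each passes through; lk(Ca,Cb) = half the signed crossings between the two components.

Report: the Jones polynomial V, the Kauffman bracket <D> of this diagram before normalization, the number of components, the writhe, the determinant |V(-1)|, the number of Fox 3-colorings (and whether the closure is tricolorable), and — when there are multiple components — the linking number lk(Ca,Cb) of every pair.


V(t) = 1
bracket: 1, w = 0
1 component, writhe 0, over 14 crossings
det 1, colorings 3 of 3^14 — not tricolorable
observation: det 1 = |V(-1)|; not divisible by 3, so not tricolorable


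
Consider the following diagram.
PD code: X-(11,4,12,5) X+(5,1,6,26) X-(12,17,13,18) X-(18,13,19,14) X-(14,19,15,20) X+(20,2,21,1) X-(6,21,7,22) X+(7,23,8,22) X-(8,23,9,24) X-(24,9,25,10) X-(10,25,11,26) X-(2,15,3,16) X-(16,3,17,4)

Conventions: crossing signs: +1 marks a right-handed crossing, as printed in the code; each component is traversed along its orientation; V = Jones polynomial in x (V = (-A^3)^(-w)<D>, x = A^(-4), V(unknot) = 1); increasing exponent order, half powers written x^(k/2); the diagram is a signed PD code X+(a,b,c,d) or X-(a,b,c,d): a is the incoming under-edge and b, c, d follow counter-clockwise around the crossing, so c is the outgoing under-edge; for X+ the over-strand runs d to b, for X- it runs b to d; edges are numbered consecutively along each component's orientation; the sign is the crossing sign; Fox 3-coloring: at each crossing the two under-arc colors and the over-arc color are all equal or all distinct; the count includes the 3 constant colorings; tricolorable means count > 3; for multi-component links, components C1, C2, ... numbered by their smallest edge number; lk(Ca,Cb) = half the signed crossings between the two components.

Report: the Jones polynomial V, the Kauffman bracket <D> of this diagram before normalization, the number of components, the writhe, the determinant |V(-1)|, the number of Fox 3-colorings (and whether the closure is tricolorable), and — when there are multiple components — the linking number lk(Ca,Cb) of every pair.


V = -x^-8 + x^-5 + x^-3
<D> = -A^-9 - A^-1 + A^11 (w = -7)
1 component over 13 crossings, w = -7
9 Fox colorings among 3^13, |V(-1)| = 3: tricolorable
why: w = -7 shifts under R1 moves; the (-A^3)^(7) factor cancels that in V


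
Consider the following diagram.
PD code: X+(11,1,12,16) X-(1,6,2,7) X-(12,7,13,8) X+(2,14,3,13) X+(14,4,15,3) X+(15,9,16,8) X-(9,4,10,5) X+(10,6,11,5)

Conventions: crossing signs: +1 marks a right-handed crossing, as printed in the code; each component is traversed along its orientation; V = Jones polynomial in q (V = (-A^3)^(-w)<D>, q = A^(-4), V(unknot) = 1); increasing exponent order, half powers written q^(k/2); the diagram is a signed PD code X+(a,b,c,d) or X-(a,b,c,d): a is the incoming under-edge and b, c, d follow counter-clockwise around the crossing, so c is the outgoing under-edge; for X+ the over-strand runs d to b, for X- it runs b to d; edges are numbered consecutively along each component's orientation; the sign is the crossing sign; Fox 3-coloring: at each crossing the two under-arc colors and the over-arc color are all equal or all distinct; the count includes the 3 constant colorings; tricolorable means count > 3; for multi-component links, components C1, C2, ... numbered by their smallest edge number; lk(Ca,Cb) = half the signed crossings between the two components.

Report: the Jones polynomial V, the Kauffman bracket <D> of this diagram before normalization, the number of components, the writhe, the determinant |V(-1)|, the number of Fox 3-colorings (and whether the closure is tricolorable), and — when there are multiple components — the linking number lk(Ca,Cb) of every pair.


V(q) = q + q^3 - q^4
bracket: -A^-10 + A^-6 + A^2, w = +2
1 component, writhe +2, over 8 crossings
det 3, colorings 9 of 3^8 — tricolorable
observation: |V(-1)| = 3: so tricolorable, since 3 divides 3


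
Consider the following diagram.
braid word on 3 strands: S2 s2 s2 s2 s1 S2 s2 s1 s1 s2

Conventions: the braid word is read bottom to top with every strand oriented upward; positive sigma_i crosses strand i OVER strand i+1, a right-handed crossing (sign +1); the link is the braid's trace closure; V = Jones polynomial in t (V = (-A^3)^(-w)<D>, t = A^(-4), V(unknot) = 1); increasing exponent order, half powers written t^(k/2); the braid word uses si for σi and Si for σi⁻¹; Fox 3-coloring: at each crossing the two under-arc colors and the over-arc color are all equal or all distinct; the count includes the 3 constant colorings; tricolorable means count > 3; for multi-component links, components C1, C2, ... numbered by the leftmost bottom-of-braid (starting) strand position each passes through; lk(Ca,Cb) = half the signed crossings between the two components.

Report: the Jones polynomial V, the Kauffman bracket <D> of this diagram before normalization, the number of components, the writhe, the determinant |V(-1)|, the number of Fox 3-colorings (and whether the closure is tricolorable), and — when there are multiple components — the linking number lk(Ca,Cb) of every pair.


Jones polynomial: V(t) = t^2 + 2t^4 - 2t^5 + t^6 - 2t^7 + t^8
<D> = A^-14 - 2A^-10 + A^-6 - 2A^-2 + 2A^2 + A^10; writhe +6
components 1, writhe +6 (10 crossings)
3-colorings: 27 of 3^10, det 9 — tricolorable
note: w = +6 (over 10 crossings) is diagram-only; (-A^3)^(-6) removes it from V


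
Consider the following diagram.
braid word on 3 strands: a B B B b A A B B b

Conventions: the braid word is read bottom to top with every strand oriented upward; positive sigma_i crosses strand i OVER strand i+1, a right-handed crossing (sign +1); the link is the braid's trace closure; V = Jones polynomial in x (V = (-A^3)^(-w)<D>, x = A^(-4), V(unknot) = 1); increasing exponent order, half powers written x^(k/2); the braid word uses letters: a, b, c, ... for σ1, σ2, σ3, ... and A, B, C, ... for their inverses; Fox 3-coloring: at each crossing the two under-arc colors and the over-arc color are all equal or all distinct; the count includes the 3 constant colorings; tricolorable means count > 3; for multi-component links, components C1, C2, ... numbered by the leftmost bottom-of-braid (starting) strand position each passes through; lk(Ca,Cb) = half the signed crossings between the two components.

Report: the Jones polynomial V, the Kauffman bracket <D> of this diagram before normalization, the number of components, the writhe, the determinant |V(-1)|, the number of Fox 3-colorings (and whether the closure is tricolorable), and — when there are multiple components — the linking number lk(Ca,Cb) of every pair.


V = -x^-6 + x^-5 - x^-4 + 2x^-3 - x^-2 + x^-1
<D> = A^-8 - A^-4 + 2 - A^4 + A^8 - A^12 (w = -4)
1 component over 10 crossings, w = -4
3 Fox colorings among 3^10, |V(-1)| = 7: not tricolorable
why: w = -4 shifts under R1 moves; the (-A^3)^(4) factor cancels that in V


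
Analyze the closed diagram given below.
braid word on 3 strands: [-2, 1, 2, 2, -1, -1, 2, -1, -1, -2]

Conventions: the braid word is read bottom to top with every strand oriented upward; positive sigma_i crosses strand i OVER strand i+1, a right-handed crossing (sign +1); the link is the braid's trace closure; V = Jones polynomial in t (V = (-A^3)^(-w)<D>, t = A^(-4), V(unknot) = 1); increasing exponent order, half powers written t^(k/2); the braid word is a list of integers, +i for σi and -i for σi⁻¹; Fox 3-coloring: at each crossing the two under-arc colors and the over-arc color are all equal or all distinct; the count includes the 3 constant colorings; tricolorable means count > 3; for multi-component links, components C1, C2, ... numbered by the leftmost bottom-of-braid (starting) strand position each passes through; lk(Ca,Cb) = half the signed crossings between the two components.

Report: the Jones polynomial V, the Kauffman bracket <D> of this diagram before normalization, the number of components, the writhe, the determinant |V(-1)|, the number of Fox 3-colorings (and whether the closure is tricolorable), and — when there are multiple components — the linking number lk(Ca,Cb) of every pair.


V(t) = -t^-6 + 3t^-5 - 5t^-4 + 6t^-3 - 6t^-2 + 6t^-1 - 4 + 3t - t^2
bracket: -A^-14 + 3A^-10 - 4A^-6 + 6A^-2 - 6A^2 + 6A^6 - 5A^10 + 3A^14 - A^18, w = -2
1 component, writhe -2, over 10 crossings
det 35, colorings 3 of 3^10 — not tricolorable
observation: V spans 8 powers of t: at least 8 crossings in any diagram


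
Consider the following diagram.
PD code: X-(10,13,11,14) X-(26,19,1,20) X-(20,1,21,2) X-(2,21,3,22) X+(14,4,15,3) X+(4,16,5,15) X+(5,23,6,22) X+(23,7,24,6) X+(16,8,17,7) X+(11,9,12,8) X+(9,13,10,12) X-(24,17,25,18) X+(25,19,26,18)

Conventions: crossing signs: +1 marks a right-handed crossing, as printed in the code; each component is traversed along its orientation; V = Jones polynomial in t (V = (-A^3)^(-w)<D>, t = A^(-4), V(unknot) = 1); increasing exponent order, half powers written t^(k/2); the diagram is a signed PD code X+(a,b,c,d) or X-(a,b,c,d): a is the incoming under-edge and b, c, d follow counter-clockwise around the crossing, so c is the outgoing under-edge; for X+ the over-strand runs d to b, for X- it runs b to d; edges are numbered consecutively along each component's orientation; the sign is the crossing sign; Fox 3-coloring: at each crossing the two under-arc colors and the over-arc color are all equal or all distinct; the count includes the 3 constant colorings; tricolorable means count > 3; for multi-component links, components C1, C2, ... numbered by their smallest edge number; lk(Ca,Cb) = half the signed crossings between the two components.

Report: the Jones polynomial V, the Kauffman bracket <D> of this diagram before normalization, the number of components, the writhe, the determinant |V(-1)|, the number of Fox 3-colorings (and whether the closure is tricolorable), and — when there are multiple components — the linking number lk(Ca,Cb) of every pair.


V = -t^-1 + 2 - t + 2t^2 - t^3 + t^4 - t^5
<D> = A^-11 - A^-7 + A^-3 - 2A + A^5 - 2A^9 + A^13 (w = +3)
1 component over 13 crossings, w = +3
9 Fox colorings among 3^13, |V(-1)| = 9: tricolorable
why: the span of V is 6, forcing >= 6 crossings in any diagram


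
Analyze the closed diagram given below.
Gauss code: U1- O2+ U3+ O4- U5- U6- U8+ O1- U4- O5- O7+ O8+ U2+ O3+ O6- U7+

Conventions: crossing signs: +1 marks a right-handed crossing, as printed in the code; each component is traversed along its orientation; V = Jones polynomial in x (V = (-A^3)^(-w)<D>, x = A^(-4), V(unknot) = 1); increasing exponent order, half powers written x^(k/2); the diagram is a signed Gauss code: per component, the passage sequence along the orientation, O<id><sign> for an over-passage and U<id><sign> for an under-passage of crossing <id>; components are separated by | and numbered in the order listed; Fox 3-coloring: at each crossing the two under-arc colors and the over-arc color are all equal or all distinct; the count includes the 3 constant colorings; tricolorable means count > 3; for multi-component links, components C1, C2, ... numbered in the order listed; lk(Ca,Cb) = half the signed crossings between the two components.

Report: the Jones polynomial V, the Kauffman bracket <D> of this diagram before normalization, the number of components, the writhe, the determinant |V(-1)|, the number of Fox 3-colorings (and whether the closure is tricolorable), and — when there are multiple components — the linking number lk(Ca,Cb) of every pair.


V = -x^-3 + 2x^-2 - 2x^-1 + 3 - 2x + 2x^2 - x^3
<D> = -A^-12 + 2A^-8 - 2A^-4 + 3 - 2A^4 + 2A^8 - A^12 (w = 0)
1 component over 8 crossings, w = 0
3 Fox colorings among 3^8, |V(-1)| = 13: not tricolorable
why: palindromic: swapping x for 1/x fixes V


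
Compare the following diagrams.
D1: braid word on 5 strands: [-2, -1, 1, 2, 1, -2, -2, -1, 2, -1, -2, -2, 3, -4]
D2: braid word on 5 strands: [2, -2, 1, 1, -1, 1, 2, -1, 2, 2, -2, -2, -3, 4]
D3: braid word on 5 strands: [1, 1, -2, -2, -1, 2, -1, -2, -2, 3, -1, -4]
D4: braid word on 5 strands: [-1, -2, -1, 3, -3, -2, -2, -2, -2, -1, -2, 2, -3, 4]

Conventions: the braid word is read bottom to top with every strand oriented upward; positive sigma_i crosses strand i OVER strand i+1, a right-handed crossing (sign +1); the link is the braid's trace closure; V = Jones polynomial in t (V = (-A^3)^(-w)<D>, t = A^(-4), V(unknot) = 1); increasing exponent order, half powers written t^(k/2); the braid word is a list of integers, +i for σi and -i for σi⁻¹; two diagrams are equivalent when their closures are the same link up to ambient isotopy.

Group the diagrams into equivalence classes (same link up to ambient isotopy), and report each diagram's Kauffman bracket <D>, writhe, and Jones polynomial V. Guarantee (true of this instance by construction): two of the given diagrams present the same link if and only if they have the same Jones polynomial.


classes: {D1, D3} | {D2} | {D4}
V(D1) = t^-7 - 2t^-6 + 2t^-5 - 3t^-4 + 3t^-3 - 2t^-2 + 2t^-1  [14 crossings, <D> = 2A^-8 - 2A^-4 + 3 - 3A^4 + 2A^8 - 2A^12 + A^16, w = -4]
D2 (bracket A^6; 14 crossings at w = +2): V = 1
D3 (bracket 2A^-8 - 2A^-4 + 3 - 3A^4 + 2A^8 - 2A^12 + A^16; 12 crossings at w = -4): V = t^-7 - 2t^-6 + 2t^-5 - 3t^-4 + 3t^-3 - 2t^-2 + 2t^-1
V(D4) = -t^-10 + t^-9 - t^-8 + t^-7 - t^-6 + t^-5 + t^-3  (w -8, c 14, <D> = A^-12 + A^-4 - 1 + A^4 - A^8 + A^12 - A^16)
note: V(t) takes 3 values over 4 diagrams, fixing the grouping


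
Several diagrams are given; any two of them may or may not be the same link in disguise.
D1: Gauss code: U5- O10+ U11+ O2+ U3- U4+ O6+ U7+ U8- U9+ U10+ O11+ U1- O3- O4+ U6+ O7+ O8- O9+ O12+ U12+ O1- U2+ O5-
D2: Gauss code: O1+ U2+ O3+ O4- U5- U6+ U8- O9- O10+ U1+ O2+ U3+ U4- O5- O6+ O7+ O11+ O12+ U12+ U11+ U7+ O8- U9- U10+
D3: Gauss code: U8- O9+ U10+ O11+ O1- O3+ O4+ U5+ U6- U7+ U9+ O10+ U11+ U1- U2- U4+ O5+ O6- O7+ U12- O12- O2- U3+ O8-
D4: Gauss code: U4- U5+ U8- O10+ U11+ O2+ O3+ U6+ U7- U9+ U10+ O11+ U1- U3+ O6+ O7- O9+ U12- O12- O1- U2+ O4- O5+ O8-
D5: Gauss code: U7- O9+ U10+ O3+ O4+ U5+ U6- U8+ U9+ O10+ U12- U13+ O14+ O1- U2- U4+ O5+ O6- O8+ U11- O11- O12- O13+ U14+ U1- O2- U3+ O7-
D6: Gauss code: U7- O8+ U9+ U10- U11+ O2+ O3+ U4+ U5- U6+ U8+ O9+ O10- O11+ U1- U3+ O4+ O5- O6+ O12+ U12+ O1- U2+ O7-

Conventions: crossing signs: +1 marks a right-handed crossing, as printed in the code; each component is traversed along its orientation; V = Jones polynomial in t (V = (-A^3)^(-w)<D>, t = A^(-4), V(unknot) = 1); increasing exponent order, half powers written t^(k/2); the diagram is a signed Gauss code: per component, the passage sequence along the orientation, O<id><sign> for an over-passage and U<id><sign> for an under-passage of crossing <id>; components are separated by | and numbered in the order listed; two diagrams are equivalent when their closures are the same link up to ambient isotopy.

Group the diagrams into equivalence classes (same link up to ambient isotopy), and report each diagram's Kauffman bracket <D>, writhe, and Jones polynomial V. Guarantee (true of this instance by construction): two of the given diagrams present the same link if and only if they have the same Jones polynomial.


grouping into links: {D1, D3, D4, D5, D6} | {D2}
V(D1) = t - t^2 + 2t^3 - t^4 + t^5 - t^6  (w +4, c 12, <D> = -A^-12 + A^-8 - A^-4 + 2 - A^4 + A^8)
D2 (bracket A^12; 12 crossings at w = +4): V = 1
V(D3) = t - t^2 + 2t^3 - t^4 + t^5 - t^6  (w +2, c 12, <D> = -A^-18 + A^-14 - A^-10 + 2A^-6 - A^-2 + A^2)
D4 (bracket -A^-18 + A^-14 - A^-10 + 2A^-6 - A^-2 + A^2; 12 crossings at w = +2): V = t - t^2 + 2t^3 - t^4 + t^5 - t^6
V(D5) = t - t^2 + 2t^3 - t^4 + t^5 - t^6  [14 crossings, <D> = -A^-18 + A^-14 - A^-10 + 2A^-6 - A^-2 + A^2, w = +2]
D6 (bracket -A^-12 + A^-8 - A^-4 + 2 - A^4 + A^8; 12 crossings at w = +4): V = t - t^2 + 2t^3 - t^4 + t^5 - t^6
why: 2 values of V(t) split the 6 diagrams


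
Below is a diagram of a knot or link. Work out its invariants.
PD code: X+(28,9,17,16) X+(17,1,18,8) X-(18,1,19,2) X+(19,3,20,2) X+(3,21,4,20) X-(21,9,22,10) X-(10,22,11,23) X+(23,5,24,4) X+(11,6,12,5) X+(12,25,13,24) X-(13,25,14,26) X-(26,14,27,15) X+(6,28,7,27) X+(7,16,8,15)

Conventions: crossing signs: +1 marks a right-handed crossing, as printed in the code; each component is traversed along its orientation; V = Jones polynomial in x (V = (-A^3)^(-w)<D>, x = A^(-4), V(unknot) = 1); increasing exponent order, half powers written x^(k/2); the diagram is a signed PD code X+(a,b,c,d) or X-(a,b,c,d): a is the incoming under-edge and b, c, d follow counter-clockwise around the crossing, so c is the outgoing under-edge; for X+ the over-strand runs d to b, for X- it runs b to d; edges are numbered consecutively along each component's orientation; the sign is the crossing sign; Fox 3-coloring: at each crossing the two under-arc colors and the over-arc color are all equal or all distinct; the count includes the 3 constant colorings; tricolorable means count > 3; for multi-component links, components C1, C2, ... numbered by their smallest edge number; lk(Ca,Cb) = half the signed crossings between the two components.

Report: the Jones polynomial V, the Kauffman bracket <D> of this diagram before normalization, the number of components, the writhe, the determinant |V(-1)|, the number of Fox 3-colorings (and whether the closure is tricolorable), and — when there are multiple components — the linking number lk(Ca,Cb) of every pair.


V = 2x - x^2 + 3x^3 - 2x^4 + 2x^5 - x^6 + x^7
<D> = A^-16 - A^-12 + 2A^-8 - 2A^-4 + 3 - A^4 + 2A^8 (w = +4)
3 components over 14 crossings, w = +4
lk(C1,C2): +1
lk(C1,C3) = +2
linking number lk(C2,C3) = -1
9 Fox colorings among 3^14, |V(-1)| = 12: tricolorable
why: the 3 component pairs carry total linking +2


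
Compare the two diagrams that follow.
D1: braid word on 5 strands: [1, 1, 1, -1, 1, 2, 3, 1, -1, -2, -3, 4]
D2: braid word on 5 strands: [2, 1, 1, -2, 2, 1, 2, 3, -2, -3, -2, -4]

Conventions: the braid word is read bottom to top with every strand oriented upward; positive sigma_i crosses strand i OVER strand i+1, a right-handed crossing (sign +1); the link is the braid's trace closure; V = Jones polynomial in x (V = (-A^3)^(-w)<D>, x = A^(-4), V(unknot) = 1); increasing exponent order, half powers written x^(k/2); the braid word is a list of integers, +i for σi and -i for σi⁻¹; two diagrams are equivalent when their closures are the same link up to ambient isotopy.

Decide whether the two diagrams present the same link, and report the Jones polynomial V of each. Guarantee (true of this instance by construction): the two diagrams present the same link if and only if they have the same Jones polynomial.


equivalent: yes
D1 (bracket -A^-4 + 1 + A^8; 12 crossings at w = +4): V = x + x^3 - x^4
V(D2) = x + x^3 - x^4  (w +2, c 12, <D> = -A^-10 + A^-6 + A^2)
key observation: one V(x) for all 2 diagrams — one class (guaranteed)


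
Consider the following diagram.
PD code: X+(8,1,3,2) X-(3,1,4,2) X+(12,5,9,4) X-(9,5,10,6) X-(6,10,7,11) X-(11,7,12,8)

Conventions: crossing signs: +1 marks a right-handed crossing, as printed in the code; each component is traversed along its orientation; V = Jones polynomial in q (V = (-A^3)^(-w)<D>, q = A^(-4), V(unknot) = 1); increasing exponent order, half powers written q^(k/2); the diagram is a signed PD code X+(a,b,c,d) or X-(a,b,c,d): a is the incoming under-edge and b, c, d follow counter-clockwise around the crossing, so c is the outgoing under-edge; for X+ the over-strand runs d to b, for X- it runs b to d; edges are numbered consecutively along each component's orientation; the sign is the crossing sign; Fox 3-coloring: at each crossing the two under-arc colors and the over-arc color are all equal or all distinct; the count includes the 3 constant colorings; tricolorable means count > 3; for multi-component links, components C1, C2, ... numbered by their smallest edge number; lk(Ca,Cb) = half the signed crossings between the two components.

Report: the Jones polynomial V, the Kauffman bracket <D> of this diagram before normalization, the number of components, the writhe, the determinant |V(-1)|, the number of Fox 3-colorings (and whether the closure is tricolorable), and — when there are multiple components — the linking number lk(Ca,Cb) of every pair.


Jones polynomial: V(q) = q^-3 + q^-2 + q^-1 + 1
<D> = A^-6 + A^-2 + A^2 + A^6; writhe -2
components 3, writhe -2 (6 crossings)
linking number lk(C1,C2) = 0
lk(C1,C3): 0
lk(C2,C3) = -1
3-colorings: 9 of 3^7, det 0 — tricolorable
note: |V(-1)| = 0: so tricolorable, since 3 divides 0


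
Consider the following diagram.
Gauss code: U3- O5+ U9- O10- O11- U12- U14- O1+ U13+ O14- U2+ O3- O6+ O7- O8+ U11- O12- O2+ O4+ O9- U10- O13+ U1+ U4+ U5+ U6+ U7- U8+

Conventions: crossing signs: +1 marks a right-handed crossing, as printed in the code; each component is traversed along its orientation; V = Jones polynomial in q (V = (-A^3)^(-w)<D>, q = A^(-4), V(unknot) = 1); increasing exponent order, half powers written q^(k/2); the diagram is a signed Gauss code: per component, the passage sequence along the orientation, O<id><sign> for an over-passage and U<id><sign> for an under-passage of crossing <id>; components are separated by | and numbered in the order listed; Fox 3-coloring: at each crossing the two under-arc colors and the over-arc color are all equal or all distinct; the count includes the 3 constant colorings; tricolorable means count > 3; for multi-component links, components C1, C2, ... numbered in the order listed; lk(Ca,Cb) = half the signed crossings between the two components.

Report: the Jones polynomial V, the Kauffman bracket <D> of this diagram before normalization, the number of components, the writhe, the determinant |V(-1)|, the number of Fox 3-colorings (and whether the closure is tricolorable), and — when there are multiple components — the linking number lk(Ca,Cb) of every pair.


Jones polynomial: V(q) = q^-4 - q^-3 + q^-2 - 2q^-1 + 2 - q + q^2
<D> = A^-8 - A^-4 + 2 - 2A^4 + A^8 - A^12 + A^16; writhe 0
components 1, writhe 0 (14 crossings)
3-colorings: 9 of 3^14, det 9 — tricolorable
note: |V(-1)| = 9: so tricolorable, since 3 divides 9
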